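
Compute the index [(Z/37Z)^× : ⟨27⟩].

6

By Lagrange's theorem, ord_37(27) divides φ(37) = 37 − 1 = 36 = 2^2 · 3^2.
Divisors of 36: 1, 2, 3, 4, 6, 9, 12, 18, 36.
Compute 27^d (mod 37) for the divisors d until we hit 1:
27^1 ≡ 27 (mod 37)
27^2 ≡ 26 (mod 37)
27^3 ≡ 36 (mod 37)
27^4 ≡ 10 (mod 37)
27^6 ≡ 1 (mod 37) ✓
So ord_37(27) = 6, hence |⟨27⟩| = 6.
[(Z/37Z)^× : ⟨27⟩] = 36/6 = 6.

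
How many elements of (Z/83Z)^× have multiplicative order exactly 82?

40

φ(83) = 83 − 1 = 82 = 2 · 41.
(Z/83Z)^× is cyclic (|G| = 82); a cyclic group of order m has exactly φ(d) elements of each order d | m, and none otherwise.
82 = 2 · 41 divides 82, and φ(82) = 40.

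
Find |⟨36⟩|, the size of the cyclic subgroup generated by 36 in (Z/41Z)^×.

20

ord(36) | φ(41) = 41 − 1 = 40 = 2^3 · 5.
Divisors of 40: 1, 2, 4, 5, 8, 10, 20, 40.
Check 36^d mod 41 for each divisor in increasing order:
36^1 ≡ 36 (mod 41)
36^2 ≡ 25 (mod 41)
36^4 ≡ 10 (mod 41)
36^5 ≡ 32 (mod 41)
36^8 ≡ 18 (mod 41)
36^10 ≡ 40 (mod 41)
36^20 ≡ 1 (mod 41) ✓
So ord_41(36) = 20.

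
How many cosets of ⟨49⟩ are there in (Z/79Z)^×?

By Lagrange's theorem, ord_79(49) divides φ(79) = 79 − 1 = 78 = 2 · 3 · 13.
Divisors of 78: 1, 2, 3, 6, 13, 26, 39, 78.
Check 49^d mod 79 for each divisor in increasing order:
49^1 ≡ 49 (mod 79)
49^2 ≡ 31 (mod 79)
49^3 ≡ 18 (mod 79)
49^6 ≡ 8 (mod 79)
49^13 ≡ 55 (mod 79)
49^26 ≡ 23 (mod 79)
49^39 ≡ 1 (mod 79) ✓
Thus |⟨49⟩| = ord(49) = 39.
[(Z/79Z)^× : ⟨49⟩] = 78/39 = 2.

2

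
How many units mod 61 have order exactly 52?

φ(61) = 61 − 1 = 60 = 2^2 · 3 · 5.
(Z/61Z)^× is cyclic (|G| = 60); a cyclic group of order m has exactly φ(d) elements of each order d | m, and none otherwise.
Since 52 ∤ 60, the count is 0.

0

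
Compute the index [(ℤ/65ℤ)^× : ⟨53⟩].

12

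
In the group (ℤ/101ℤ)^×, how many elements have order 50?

20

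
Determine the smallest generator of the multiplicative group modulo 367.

6

φ(367) = 367 − 1 = 366 = 2 · 3 · 61.
Test candidates g = 2, 3, … against the prime factors q ∈ {2, 3, 61} of φ(367): g is a generator iff g^(366/q) ≢ 1 for every such q.
g = 2: 2^183 ≡ 1 — hits 1, so not a primitive root.
g = 3: 3^183 ≡ 366; 3^122 ≡ 1 — hits 1, so not a primitive root.
g = 4: 4^183 ≡ 1 — hits 1, so not a primitive root.
g = 5: 5^183 ≡ 366; 5^122 ≡ 1 — hits 1, so not a primitive root.
g = 6: 6^183 ≡ 366; 6^122 ≡ 283; 6^6 ≡ 47 — none is 1, so 6 is a primitive root.
The smallest primitive root modulo 367 is 6.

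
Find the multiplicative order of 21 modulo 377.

The order of 21 must divide φ(377) = φ(13·29) = (13−1)·(29−1) = 12·28 = 336 = 2^4 · 3 · 7.
Divisors of 336: 1, 2, 3, 4, 6, 7, 8, 12, 14, 16, 21, 24, 28, 42, 48, 56, 84, 112, 168, 336.
Evaluate successive powers at the divisors of 336:
21^1 ≡ 21
21^2 ≡ 64
21^3 ≡ 213
21^4 ≡ 326
21^6 ≡ 129
21^7 ≡ 70
21^8 ≡ 339
21^12 ≡ 53
21^14 ≡ 376
21^16 ≡ 313
21^21 ≡ 307
21^24 ≡ 170
21^28 ≡ 1
So ord_377(21) = 28.

28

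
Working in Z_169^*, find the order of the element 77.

The order of 77 must divide φ(169) = φ(13^2) = 13·(13−1) = 156 = 2^2 · 3 · 13.
Divisors of 156: 1, 2, 3, 4, 6, 12, 13, 26, 39, 52, 78, 156.
Check 77^d mod 169 for each divisor in increasing order:
77^1 ≡ 77
77^2 ≡ 14
77^3 ≡ 64
77^4 ≡ 27
77^6 ≡ 40
77^12 ≡ 79
77^13 ≡ 168
77^26 ≡ 1
The smallest such exponent is 26, so the order of 77 is 26.

26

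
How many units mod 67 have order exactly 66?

20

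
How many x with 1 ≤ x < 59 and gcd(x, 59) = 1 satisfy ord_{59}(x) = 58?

φ(59) = 59 − 1 = 58 = 2 · 29.
(Z/59Z)^× is cyclic (|G| = 58); a cyclic group of order m has exactly φ(d) elements of each order d | m, and none otherwise.
58 = 2 · 29 divides 58, and φ(58) = 28.

28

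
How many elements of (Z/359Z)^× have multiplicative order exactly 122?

φ(359) = 359 − 1 = 358 = 2 · 179.
(Z/359Z)^× is cyclic (|G| = 358); a cyclic group of order m has exactly φ(d) elements of each order d | m, and none otherwise.
Here 358 is not a multiple of 122, so there are no elements of order 122.

0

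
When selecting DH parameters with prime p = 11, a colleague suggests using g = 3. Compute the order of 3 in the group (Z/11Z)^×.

5

ord(3) | φ(11) = 11 − 1 = 10 = 2 · 5.
Divisors of 10: 1, 2, 5, 10.
Test each divisor d:
3^1 ≡ 3 (mod 11)
3^2 ≡ 9 (mod 11)
3^5 ≡ 1 (mod 11) ✓
Hence ord(3) = 5.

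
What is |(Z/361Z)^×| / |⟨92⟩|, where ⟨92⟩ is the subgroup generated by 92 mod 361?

By Lagrange's theorem, ord_361(92) divides φ(361) = φ(19^2) = 19·(19−1) = 342 = 2 · 3^2 · 19.
Divisors of 342: 1, 2, 3, 6, 9, 18, 19, 38, 57, 114, 171, 342.
Evaluate successive powers at the divisors of 342:
92^1 ≡ 92 (mod 361)
92^2 ≡ 161 (mod 361)
92^3 ≡ 11 (mod 361)
92^6 ≡ 121 (mod 361)
92^9 ≡ 248 (mod 361)
92^18 ≡ 134 (mod 361)
92^19 ≡ 54 (mod 361)
92^38 ≡ 28 (mod 361)
92^57 ≡ 68 (mod 361)
92^114 ≡ 292 (mod 361)
92^171 ≡ 1 (mod 361) ✓
The order of 92 is 171, so the subgroup it generates has 171 elements.
The index is φ(361) / ord(92) = 342 / 171 = 2.

2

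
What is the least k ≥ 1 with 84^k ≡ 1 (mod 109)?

By Lagrange's theorem, ord_109(84) divides φ(109) = 109 − 1 = 108 = 2^2 · 3^3.
Divisors of 108: 1, 2, 3, 4, 6, 9, 12, 18, 27, 36, 54, 108.
Compute 84^d (mod 109) for the divisors d until we hit 1:
84^1 ≡ 84 (mod 109)
84^2 ≡ 80 (mod 109)
84^3 ≡ 71 (mod 109)
84^4 ≡ 78 (mod 109)
84^6 ≡ 27 (mod 109)
84^9 ≡ 64 (mod 109)
84^12 ≡ 75 (mod 109)
84^18 ≡ 63 (mod 109)
84^27 ≡ 108 (mod 109)
84^36 ≡ 45 (mod 109)
84^54 ≡ 1 (mod 109) ✓
Therefore the multiplicative order of 84 modulo 109 is 54.

54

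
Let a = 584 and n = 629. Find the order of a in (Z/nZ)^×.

48

The order of 584 must divide φ(629) = φ(17·37) = (17−1)·(37−1) = 16·36 = 576 = 2^6 · 3^2.
Divisors of 576: 1, 2, 3, 4, 6, 8, 9, 12, 16, 18, 24, 32, 36, 48, 64, 72, 96, 144, 192, 288, 576.
Check 584^d mod 629 for each divisor in increasing order:
584^1 ≡ 584
584^2 ≡ 138
584^3 ≡ 80
584^4 ≡ 174
584^6 ≡ 110
584^8 ≡ 84
584^9 ≡ 623
584^12 ≡ 149
584^16 ≡ 137
584^18 ≡ 36
584^24 ≡ 186
584^32 ≡ 528
584^36 ≡ 38
584^48 ≡ 1
So ord_629(584) = 48.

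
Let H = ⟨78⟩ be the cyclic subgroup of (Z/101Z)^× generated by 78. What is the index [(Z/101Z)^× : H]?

By Lagrange's theorem, ord_101(78) divides φ(101) = 101 − 1 = 100 = 2^2 · 5^2.
Divisors of 100: 1, 2, 4, 5, 10, 20, 25, 50, 100.
Check 78^d mod 101 for each divisor in increasing order:
78^1 ≡ 78 (mod 101)
78^2 ≡ 24 (mod 101)
78^4 ≡ 71 (mod 101)
78^5 ≡ 84 (mod 101)
78^10 ≡ 87 (mod 101)
78^20 ≡ 95 (mod 101)
78^25 ≡ 1 (mod 101) ✓
Thus |⟨78⟩| = ord(78) = 25.
[(Z/101Z)^× : ⟨78⟩] = 100/25 = 4.

4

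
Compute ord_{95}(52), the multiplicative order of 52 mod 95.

36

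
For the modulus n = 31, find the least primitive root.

3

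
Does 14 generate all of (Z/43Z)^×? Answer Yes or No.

φ(43) = 43 − 1 = 42 = 2 · 3 · 7.
14 is a primitive root mod 43 iff 14^(φ(43)/q) ≢ 1 for every prime q | φ(43), i.e. q ∈ {2, 3, 7}.
14^21 ≡ 1 (mod 43)  [q = 2: ≡ 1 ✗]
14^14 ≡ 6 (mod 43)  [q = 3: ≢ 1 ✓]
14^6 ≡ 21 (mod 43)  [q = 7: ≢ 1 ✓]
Since 14^21 ≡ 1, the order of 14 divides 21 < 42, so 14 is not a primitive root.

No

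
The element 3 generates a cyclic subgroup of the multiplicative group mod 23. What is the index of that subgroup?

2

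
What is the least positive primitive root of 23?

φ(23) = 23 − 1 = 22 = 2 · 11.
g is a primitive root iff g^(22/q) ≢ 1 (mod 23) for each prime q ∈ {2, 11}.
g = 2: 2^11 ≡ 1 — hits 1, so not a primitive root.
g = 3: 3^11 ≡ 1 — hits 1, so not a primitive root.
g = 4: 4^11 ≡ 1 — hits 1, so not a primitive root.
g = 5: 5^11 ≡ 22; 5^2 ≡ 2 — none is 1, so 5 is a primitive root.
Hence the least primitive root of 23 is 5.

5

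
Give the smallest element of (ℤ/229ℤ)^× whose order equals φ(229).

6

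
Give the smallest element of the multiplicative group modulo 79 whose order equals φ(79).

3

φ(79) = 79 − 1 = 78 = 2 · 3 · 13.
g is a primitive root iff g^(78/q) ≢ 1 (mod 79) for each prime q ∈ {2, 3, 13}.
g = 2: 2^39 ≡ 1 — hits 1, so not a primitive root.
g = 3: 3^39 ≡ 78; 3^26 ≡ 23; 3^6 ≡ 18 — none is 1, so 3 is a primitive root.
So 3 is the smallest generator of (Z/79Z)^×.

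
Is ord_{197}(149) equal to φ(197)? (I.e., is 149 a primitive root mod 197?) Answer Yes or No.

Yes

φ(197) = 197 − 1 = 196 = 2^2 · 7^2.
Test 149^(196/q) mod 197 for each prime factor q of 196:
149^98 ≡ 196 (mod 197)  [q = 2: ≢ 1 ✓]
149^28 ≡ 191 (mod 197)  [q = 7: ≢ 1 ✓]
None equal 1, so ord_197(149) = 196: 149 is a primitive root.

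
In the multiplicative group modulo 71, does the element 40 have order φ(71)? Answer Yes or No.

No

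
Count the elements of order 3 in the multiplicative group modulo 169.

φ(169) = φ(13^2) = 13·(13−1) = 156 = 2^2 · 3 · 13.
In a cyclic group of order 156, there are φ(d) elements of order d for each divisor d of 156, and zero for non-divisors.
3 | 156, and φ(3) = 3 − 1 = 2.

2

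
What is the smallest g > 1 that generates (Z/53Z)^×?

φ(53) = 53 − 1 = 52 = 2^2 · 13.
Test candidates g = 2, 3, … against the prime factors q ∈ {2, 13} of φ(53): g is a generator iff g^(52/q) ≢ 1 for every such q.
g = 2: 2^26 ≡ 52; 2^4 ≡ 16 — none is 1, so 2 is a primitive root.
So 2 is the smallest generator of (Z/53Z)^×.

2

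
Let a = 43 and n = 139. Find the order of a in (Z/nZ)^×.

6

Since 43 ∈ (Z/139Z)^×, its order divides φ(139) = 139 − 1 = 138 = 2 · 3 · 23.
Divisors of 138: 1, 2, 3, 6, 23, 46, 69, 138.
Compute 43^d (mod 139) for the divisors d until we hit 1:
43^1 ≡ 43 (mod 139)
43^2 ≡ 42 (mod 139)
43^3 ≡ 138 (mod 139)
43^6 ≡ 1 (mod 139) ✓
Therefore the multiplicative order of 43 modulo 139 is 6.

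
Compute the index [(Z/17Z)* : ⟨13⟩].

4

The order of 13 must divide φ(17) = 17 − 1 = 16 = 2^4.
Divisors of 16: 1, 2, 4, 8, 16.
Compute 13^d (mod 17) for the divisors d until we hit 1:
13^1 ≡ 13
13^2 ≡ 16
13^4 ≡ 1
So ord_17(13) = 4, hence |⟨13⟩| = 4.
The index is φ(17) / ord(13) = 16 / 4 = 4.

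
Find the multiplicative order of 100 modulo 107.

53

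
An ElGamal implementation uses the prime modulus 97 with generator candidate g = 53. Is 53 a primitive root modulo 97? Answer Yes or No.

No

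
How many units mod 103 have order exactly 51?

32

φ(103) = 103 − 1 = 102 = 2 · 3 · 17.
In a cyclic group of order 102, there are φ(d) elements of order d for each divisor d of 102, and zero for non-divisors.
51 = 3 · 17 divides 102, and φ(51) = 32.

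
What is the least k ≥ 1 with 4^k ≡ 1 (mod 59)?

ord(4) | φ(59) = 59 − 1 = 58 = 2 · 29.
Divisors of 58: 1, 2, 29, 58.
Test each divisor d:
4^1 ≡ 4 (mod 59)
4^2 ≡ 16 (mod 59)
4^29 ≡ 1 (mod 59) ✓
Hence ord(4) = 29.

29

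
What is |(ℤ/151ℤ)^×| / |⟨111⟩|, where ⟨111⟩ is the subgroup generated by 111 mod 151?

1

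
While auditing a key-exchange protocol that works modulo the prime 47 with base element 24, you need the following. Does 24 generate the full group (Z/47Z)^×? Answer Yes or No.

No

φ(47) = 47 − 1 = 46 = 2 · 23.
24 is a primitive root mod 47 iff 24^(φ(47)/q) ≢ 1 for every prime q | φ(47), i.e. q ∈ {2, 23}.
24^23 ≡ 1 (mod 47)  [q = 2: ≡ 1 ✗]
24^2 ≡ 12 (mod 47)  [q = 23: ≢ 1 ✓]
The check at q = 2 fails, so 24 generates a proper subgroup.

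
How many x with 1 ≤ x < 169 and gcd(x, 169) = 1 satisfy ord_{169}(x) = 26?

12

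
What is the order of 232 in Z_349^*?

Since 232 ∈ (Z/349Z)^×, its order divides φ(349) = 349 − 1 = 348 = 2^2 · 3 · 29.
Divisors of 348: 1, 2, 3, 4, 6, 12, 29, 58, 87, 116, 174, 348.
Evaluate successive powers at the divisors of 348:
232^1 ≡ 232 (mod 349)
232^2 ≡ 78 (mod 349)
232^3 ≡ 297 (mod 349)
232^4 ≡ 151 (mod 349)
232^6 ≡ 261 (mod 349)
232^12 ≡ 66 (mod 349)
232^29 ≡ 189 (mod 349)
232^58 ≡ 123 (mod 349)
232^87 ≡ 213 (mod 349)
232^116 ≡ 122 (mod 349)
232^174 ≡ 348 (mod 349)
232^348 ≡ 1 (mod 349) ✓
Hence ord(232) = 348.

348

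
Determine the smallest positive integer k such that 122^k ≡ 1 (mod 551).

42

ord(122) | φ(551) = φ(19·29) = (19−1)·(29−1) = 18·28 = 504 = 2^3 · 3^2 · 7.
Divisors of 504: 1, 2, 3, 4, 6, 7, 8, 9, 12, 14, 18, 21, 24, 28, 36, 42, 56, 63, 72, 84, 126, 168, 252, 504.
Test each divisor d:
122^1 ≡ 122
122^2 ≡ 7
122^3 ≡ 303
122^4 ≡ 49
122^6 ≡ 343
122^7 ≡ 521
122^8 ≡ 197
122^9 ≡ 341
122^12 ≡ 286
122^14 ≡ 349
122^18 ≡ 20
122^21 ≡ 550
122^24 ≡ 248
122^28 ≡ 30
122^36 ≡ 400
122^42 ≡ 1
Therefore the multiplicative order of 122 modulo 551 is 42.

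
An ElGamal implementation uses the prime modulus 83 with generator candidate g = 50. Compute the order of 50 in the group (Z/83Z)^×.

Since 50 ∈ (Z/83Z)^×, its order divides φ(83) = 83 − 1 = 82 = 2 · 41.
Divisors of 82: 1, 2, 41, 82.
Evaluate successive powers at the divisors of 82:
50^1 ≡ 50
50^2 ≡ 10
50^41 ≡ 82
50^82 ≡ 1
So ord_83(50) = 82.

82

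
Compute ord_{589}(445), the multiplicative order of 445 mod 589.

30

ord(445) | φ(589) = φ(19·31) = (19−1)·(31−1) = 18·30 = 540 = 2^2 · 3^3 · 5.
Divisors of 540: 1, 2, 3, 4, 5, 6, 9, 10, 12, 15, 18, 20, 27, 30, 36, 45, 54, 60, 90, 108, 135, 180, 270, 540.
Check 445^d mod 589 for each divisor in increasing order:
445^1 ≡ 445
445^2 ≡ 121
445^3 ≡ 246
445^4 ≡ 505
445^5 ≡ 316
445^6 ≡ 438
445^9 ≡ 550
445^10 ≡ 315
445^12 ≡ 419
445^15 ≡ 588
445^18 ≡ 343
445^20 ≡ 273
445^27 ≡ 170
445^30 ≡ 1
So ord_589(445) = 30.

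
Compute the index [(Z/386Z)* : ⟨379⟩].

8

The order of 379 must divide φ(386) = φ(2)·φ(193) = 1·192 = 192 = 2^6 · 3.
Divisors of 192: 1, 2, 3, 4, 6, 8, 12, 16, 24, 32, 48, 64, 96, 192.
Test each divisor d:
379^1 ≡ 379 (mod 386)
379^2 ≡ 49 (mod 386)
379^3 ≡ 43 (mod 386)
379^4 ≡ 85 (mod 386)
379^6 ≡ 305 (mod 386)
379^8 ≡ 277 (mod 386)
379^12 ≡ 385 (mod 386)
379^16 ≡ 301 (mod 386)
379^24 ≡ 1 (mod 386) ✓
The order of 379 is 24, so the subgroup it generates has 24 elements.
The index is φ(386) / ord(379) = 192 / 24 = 8.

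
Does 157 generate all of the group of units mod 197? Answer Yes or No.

φ(197) = 197 − 1 = 196 = 2^2 · 7^2.
It suffices to check that the order of 157 is not a proper divisor of 196: compute 157^(196/q) for q ∈ {2, 7}.
157^98 ≡ 1 (mod 197)  [q = 2: ≡ 1 ✗]
157^28 ≡ 104 (mod 197)  [q = 7: ≢ 1 ✓]
157^98 ≡ 1 shows ord(157) | 98, strictly less than φ(197); not a primitive root.

No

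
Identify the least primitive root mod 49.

φ(49) = φ(7^2) = 7·(7−1) = 42 = 2 · 3 · 7.
Test candidates g = 2, 3, … against the prime factors q ∈ {2, 3, 7} of φ(49): g is a generator iff g^(42/q) ≢ 1 for every such q.
g = 2: 2^21 ≡ 1 — hits 1, so not a primitive root.
g = 3: 3^21 ≡ 48; 3^14 ≡ 30; 3^6 ≡ 43 — none is 1, so 3 is a primitive root.
Hence the least primitive root of 49 is 3.

3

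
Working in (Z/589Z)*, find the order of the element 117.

The order of 117 must divide φ(589) = φ(19·31) = (19−1)·(31−1) = 18·30 = 540 = 2^2 · 3^3 · 5.
Divisors of 540: 1, 2, 3, 4, 5, 6, 9, 10, 12, 15, 18, 20, 27, 30, 36, 45, 54, 60, 90, 108, 135, 180, 270, 540.
Evaluate successive powers at the divisors of 540:
117^1 ≡ 117 (mod 589)
117^2 ≡ 142 (mod 589)
117^3 ≡ 122 (mod 589)
117^4 ≡ 138 (mod 589)
117^5 ≡ 243 (mod 589)
117^6 ≡ 159 (mod 589)
117^9 ≡ 550 (mod 589)
117^10 ≡ 149 (mod 589)
117^12 ≡ 543 (mod 589)
117^15 ≡ 278 (mod 589)
117^18 ≡ 343 (mod 589)
117^20 ≡ 408 (mod 589)
117^27 ≡ 170 (mod 589)
117^30 ≡ 125 (mod 589)
117^36 ≡ 438 (mod 589)
117^45 ≡ 588 (mod 589)
117^54 ≡ 39 (mod 589)
117^60 ≡ 311 (mod 589)
117^90 ≡ 1 (mod 589) ✓
Hence ord(117) = 90.

90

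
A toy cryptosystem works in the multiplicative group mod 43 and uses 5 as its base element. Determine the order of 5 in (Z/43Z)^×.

42

Since 5 ∈ (Z/43Z)^×, its order divides φ(43) = 43 − 1 = 42 = 2 · 3 · 7.
Divisors of 42: 1, 2, 3, 6, 7, 14, 21, 42.
Test each divisor d:
5^1 ≡ 5 (mod 43)
5^2 ≡ 25 (mod 43)
5^3 ≡ 39 (mod 43)
5^6 ≡ 16 (mod 43)
5^7 ≡ 37 (mod 43)
5^14 ≡ 36 (mod 43)
5^21 ≡ 42 (mod 43)
5^42 ≡ 1 (mod 43) ✓
Therefore the multiplicative order of 5 modulo 43 is 42.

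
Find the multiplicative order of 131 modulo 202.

Since 131 ∈ (Z/202Z)^×, its order divides φ(202) = φ(2)·φ(101) = 1·100 = 100 = 2^2 · 5^2.
Divisors of 100: 1, 2, 4, 5, 10, 20, 25, 50, 100.
Test each divisor d:
131^1 ≡ 131 (mod 202)
131^2 ≡ 193 (mod 202)
131^4 ≡ 81 (mod 202)
131^5 ≡ 107 (mod 202)
131^10 ≡ 137 (mod 202)
131^20 ≡ 185 (mod 202)
131^25 ≡ 201 (mod 202)
131^50 ≡ 1 (mod 202) ✓
So ord_202(131) = 50.

50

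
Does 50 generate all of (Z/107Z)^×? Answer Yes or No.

Yes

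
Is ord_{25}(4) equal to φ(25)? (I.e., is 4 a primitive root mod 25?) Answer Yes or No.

φ(25) = φ(5^2) = 5·(5−1) = 20 = 2^2 · 5.
4 is a primitive root mod 25 iff 4^(φ(25)/q) ≢ 1 for every prime q | φ(25), i.e. q ∈ {2, 5}.
4^10 ≡ 1 (mod 25)  [q = 2: ≡ 1 ✗]
4^4 ≡ 6 (mod 25)  [q = 5: ≢ 1 ✓]
The check at q = 2 fails, so 4 generates a proper subgroup.

No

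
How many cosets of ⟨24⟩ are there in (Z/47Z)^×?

2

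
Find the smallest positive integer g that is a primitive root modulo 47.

5

φ(47) = 47 − 1 = 46 = 2 · 23.
Test candidates g = 2, 3, … against the prime factors q ∈ {2, 23} of φ(47): g is a generator iff g^(46/q) ≢ 1 for every such q.
g = 2: 2^23 ≡ 1 — hits 1, so not a primitive root.
g = 3: 3^23 ≡ 1 — hits 1, so not a primitive root.
g = 4: 4^23 ≡ 1 — hits 1, so not a primitive root.
g = 5: 5^23 ≡ 46; 5^2 ≡ 25 — none is 1, so 5 is a primitive root.
The smallest primitive root modulo 47 is 5.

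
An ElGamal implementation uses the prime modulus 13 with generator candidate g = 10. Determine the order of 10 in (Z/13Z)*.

6

The order of 10 must divide φ(13) = 13 − 1 = 12 = 2^2 · 3.
Divisors of 12: 1, 2, 3, 4, 6, 12.
Check 10^d mod 13 for each divisor in increasing order:
10^1 ≡ 10
10^2 ≡ 9
10^3 ≡ 12
10^4 ≡ 3
10^6 ≡ 1
So ord_13(10) = 6.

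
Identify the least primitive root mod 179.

φ(179) = 179 − 1 = 178 = 2 · 89.
Test candidates g = 2, 3, … against the prime factors q ∈ {2, 89} of φ(179): g is a generator iff g^(178/q) ≢ 1 for every such q.
g = 2: 2^89 ≡ 178; 2^2 ≡ 4 — none is 1, so 2 is a primitive root.
So 2 is the smallest generator of (Z/179Z)^×.

2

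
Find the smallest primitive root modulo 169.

2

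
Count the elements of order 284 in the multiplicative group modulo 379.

0

φ(379) = 379 − 1 = 378 = 2 · 3^3 · 7.
(Z/379Z)^× is cyclic (|G| = 378); a cyclic group of order m has exactly φ(d) elements of each order d | m, and none otherwise.
Here 378 is not a multiple of 284, so there are no elements of order 284.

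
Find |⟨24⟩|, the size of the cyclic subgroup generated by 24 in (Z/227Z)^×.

226

The order of 24 must divide φ(227) = 227 − 1 = 226 = 2 · 113.
Divisors of 226: 1, 2, 113, 226.
Evaluate successive powers at the divisors of 226:
24^1 ≡ 24 (mod 227)
24^2 ≡ 122 (mod 227)
24^113 ≡ 226 (mod 227)
24^226 ≡ 1 (mod 227) ✓
Therefore the multiplicative order of 24 modulo 227 is 226.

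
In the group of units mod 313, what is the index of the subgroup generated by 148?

3

ord(148) | φ(313) = 313 − 1 = 312 = 2^3 · 3 · 13.
Divisors of 312: 1, 2, 3, 4, 6, 8, 12, 13, 24, 26, 39, 52, 78, 104, 156, 312.
Compute 148^d (mod 313) for the divisors d until we hit 1:
148^1 ≡ 148 (mod 313)
148^2 ≡ 307 (mod 313)
148^3 ≡ 51 (mod 313)
148^4 ≡ 36 (mod 313)
148^6 ≡ 97 (mod 313)
148^8 ≡ 44 (mod 313)
148^12 ≡ 19 (mod 313)
148^13 ≡ 308 (mod 313)
148^24 ≡ 48 (mod 313)
148^26 ≡ 25 (mod 313)
148^39 ≡ 188 (mod 313)
148^52 ≡ 312 (mod 313)
148^78 ≡ 288 (mod 313)
148^104 ≡ 1 (mod 313) ✓
So ord_313(148) = 104, hence |⟨148⟩| = 104.
[(Z/313Z)^× : ⟨148⟩] = 312/104 = 3.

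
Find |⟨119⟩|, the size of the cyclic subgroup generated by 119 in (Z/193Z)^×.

64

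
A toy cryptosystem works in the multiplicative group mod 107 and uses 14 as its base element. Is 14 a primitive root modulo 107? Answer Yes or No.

No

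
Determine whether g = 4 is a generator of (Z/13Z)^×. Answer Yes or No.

φ(13) = 13 − 1 = 12 = 2^2 · 3.
Test 4^(12/q) mod 13 for each prime factor q of 12:
4^6 ≡ 1 (mod 13)  [q = 2: ≡ 1 ✗]
4^4 ≡ 9 (mod 13)  [q = 3: ≢ 1 ✓]
Since 4^6 ≡ 1, the order of 4 divides 6 < 12, so 4 is not a primitive root.

No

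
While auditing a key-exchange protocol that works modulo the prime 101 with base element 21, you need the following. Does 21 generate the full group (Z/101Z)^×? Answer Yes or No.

φ(101) = 101 − 1 = 100 = 2^2 · 5^2.
It suffices to check that the order of 21 is not a proper divisor of 100: compute 21^(100/q) for q ∈ {2, 5}.
21^50 ≡ 1 (mod 101)  [q = 2: ≡ 1 ✗]
21^20 ≡ 87 (mod 101)  [q = 5: ≢ 1 ✓]
Since 21^50 ≡ 1, the order of 21 divides 50 < 100, so 21 is not a primitive root.

No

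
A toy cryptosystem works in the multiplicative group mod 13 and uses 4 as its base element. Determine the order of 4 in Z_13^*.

6

ord(4) | φ(13) = 13 − 1 = 12 = 2^2 · 3.
Divisors of 12: 1, 2, 3, 4, 6, 12.
Compute 4^d (mod 13) for the divisors d until we hit 1:
4^1 ≡ 4 (mod 13)
4^2 ≡ 3 (mod 13)
4^3 ≡ 12 (mod 13)
4^4 ≡ 9 (mod 13)
4^6 ≡ 1 (mod 13) ✓
So ord_13(4) = 6.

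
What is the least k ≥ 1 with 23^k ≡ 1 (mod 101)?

Since 23 ∈ (Z/101Z)^×, its order divides φ(101) = 101 − 1 = 100 = 2^2 · 5^2.
Divisors of 100: 1, 2, 4, 5, 10, 20, 25, 50, 100.
Compute 23^d (mod 101) for the divisors d until we hit 1:
23^1 ≡ 23 (mod 101)
23^2 ≡ 24 (mod 101)
23^4 ≡ 71 (mod 101)
23^5 ≡ 17 (mod 101)
23^10 ≡ 87 (mod 101)
23^20 ≡ 95 (mod 101)
23^25 ≡ 100 (mod 101)
23^50 ≡ 1 (mod 101) ✓
The smallest such exponent is 50, so the order of 23 is 50.

50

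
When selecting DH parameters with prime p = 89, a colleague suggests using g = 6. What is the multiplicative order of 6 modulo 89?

88

By Lagrange's theorem, ord_89(6) divides φ(89) = 89 − 1 = 88 = 2^3 · 11.
Divisors of 88: 1, 2, 4, 8, 11, 22, 44, 88.
Evaluate successive powers at the divisors of 88:
6^1 ≡ 6 (mod 89)
6^2 ≡ 36 (mod 89)
6^4 ≡ 50 (mod 89)
6^8 ≡ 8 (mod 89)
6^11 ≡ 37 (mod 89)
6^22 ≡ 34 (mod 89)
6^44 ≡ 88 (mod 89)
6^88 ≡ 1 (mod 89) ✓
Hence ord(6) = 88.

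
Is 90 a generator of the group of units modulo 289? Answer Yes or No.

Yes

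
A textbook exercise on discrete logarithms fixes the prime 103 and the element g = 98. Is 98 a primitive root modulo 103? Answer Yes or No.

φ(103) = 103 − 1 = 102 = 2 · 3 · 17.
Test 98^(102/q) mod 103 for each prime factor q of 102:
98^51 ≡ 1 (mod 103)  [q = 2: ≡ 1 ✗]
98^34 ≡ 56 (mod 103)  [q = 3: ≢ 1 ✓]
98^6 ≡ 72 (mod 103)  [q = 17: ≢ 1 ✓]
The check at q = 2 fails, so 98 generates a proper subgroup.

No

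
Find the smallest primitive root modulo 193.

φ(193) = 193 − 1 = 192 = 2^6 · 3.
g is a primitive root iff g^(192/q) ≢ 1 (mod 193) for each prime q ∈ {2, 3}.
g = 2: 2^96 ≡ 1 — hits 1, so not a primitive root.
g = 3: 3^96 ≡ 1 — hits 1, so not a primitive root.
g = 4: 4^96 ≡ 1 — hits 1, so not a primitive root.
g = 5: 5^96 ≡ 192; 5^64 ≡ 84 — none is 1, so 5 is a primitive root.
The smallest primitive root modulo 193 is 5.

5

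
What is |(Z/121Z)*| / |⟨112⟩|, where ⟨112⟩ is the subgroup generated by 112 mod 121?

11

Since 112 ∈ (Z/121Z)^×, its order divides φ(121) = φ(11^2) = 11·(11−1) = 110 = 2 · 5 · 11.
Divisors of 110: 1, 2, 5, 10, 11, 22, 55, 110.
Compute 112^d (mod 121) for the divisors d until we hit 1:
112^1 ≡ 112
112^2 ≡ 81
112^5 ≡ 120
112^10 ≡ 1
Thus |⟨112⟩| = ord(112) = 10.
Index = |(Z/121Z)^×| / |⟨112⟩| = 110 / 10 = 11.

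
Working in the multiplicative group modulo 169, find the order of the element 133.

39

Since 133 ∈ (Z/169Z)^×, its order divides φ(169) = φ(13^2) = 13·(13−1) = 156 = 2^2 · 3 · 13.
Divisors of 156: 1, 2, 3, 4, 6, 12, 13, 26, 39, 52, 78, 156.
Test each divisor d:
133^1 ≡ 133 (mod 169)
133^2 ≡ 113 (mod 169)
133^3 ≡ 157 (mod 169)
133^4 ≡ 94 (mod 169)
133^6 ≡ 144 (mod 169)
133^12 ≡ 118 (mod 169)
133^13 ≡ 146 (mod 169)
133^26 ≡ 22 (mod 169)
133^39 ≡ 1 (mod 169) ✓
Hence ord(133) = 39.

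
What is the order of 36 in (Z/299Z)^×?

66

ord(36) | φ(299) = φ(13·23) = (13−1)·(23−1) = 12·22 = 264 = 2^3 · 3 · 11.
Divisors of 264: 1, 2, 3, 4, 6, 8, 11, 12, 22, 24, 33, 44, 66, 88, 132, 264.
Compute 36^d (mod 299) for the divisors d until we hit 1:
36^1 ≡ 36
36^2 ≡ 100
36^3 ≡ 12
36^4 ≡ 133
36^6 ≡ 144
36^8 ≡ 48
36^11 ≡ 277
36^12 ≡ 105
36^22 ≡ 185
36^24 ≡ 261
36^33 ≡ 116
36^44 ≡ 139
36^66 ≡ 1
The smallest such exponent is 66, so the order of 36 is 66.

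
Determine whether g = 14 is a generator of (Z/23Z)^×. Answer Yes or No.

Yes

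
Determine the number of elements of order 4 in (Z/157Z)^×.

2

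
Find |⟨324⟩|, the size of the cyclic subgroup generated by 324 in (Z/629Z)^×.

The order of 324 must divide φ(629) = φ(17·37) = (17−1)·(37−1) = 16·36 = 576 = 2^6 · 3^2.
Divisors of 576: 1, 2, 3, 4, 6, 8, 9, 12, 16, 18, 24, 32, 36, 48, 64, 72, 96, 144, 192, 288, 576.
Evaluate successive powers at the divisors of 576:
324^1 ≡ 324 (mod 629)
324^2 ≡ 562 (mod 629)
324^3 ≡ 307 (mod 629)
324^4 ≡ 86 (mod 629)
324^6 ≡ 528 (mod 629)
324^8 ≡ 477 (mod 629)
324^9 ≡ 443 (mod 629)
324^12 ≡ 137 (mod 629)
324^16 ≡ 460 (mod 629)
324^18 ≡ 1 (mod 629) ✓
So ord_629(324) = 18.

18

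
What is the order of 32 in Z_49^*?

Since 32 ∈ (Z/49Z)^×, its order divides φ(49) = φ(7^2) = 7·(7−1) = 42 = 2 · 3 · 7.
Divisors of 42: 1, 2, 3, 6, 7, 14, 21, 42.
Test each divisor d:
32^1 ≡ 32 (mod 49)
32^2 ≡ 44 (mod 49)
32^3 ≡ 36 (mod 49)
32^6 ≡ 22 (mod 49)
32^7 ≡ 18 (mod 49)
32^14 ≡ 30 (mod 49)
32^21 ≡ 1 (mod 49) ✓
Therefore the multiplicative order of 32 modulo 49 is 21.

21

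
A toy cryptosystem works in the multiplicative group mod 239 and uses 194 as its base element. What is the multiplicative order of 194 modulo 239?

The order of 194 must divide φ(239) = 239 − 1 = 238 = 2 · 7 · 17.
Divisors of 238: 1, 2, 7, 14, 17, 34, 119, 238.
Compute 194^d (mod 239) for the divisors d until we hit 1:
194^1 ≡ 194 (mod 239)
194^2 ≡ 113 (mod 239)
194^7 ≡ 199 (mod 239)
194^14 ≡ 166 (mod 239)
194^17 ≡ 38 (mod 239)
194^34 ≡ 10 (mod 239)
194^119 ≡ 238 (mod 239)
194^238 ≡ 1 (mod 239) ✓
So ord_239(194) = 238.

238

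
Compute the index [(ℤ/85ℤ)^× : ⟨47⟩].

Since 47 ∈ (Z/85Z)^×, its order divides φ(85) = φ(5·17) = (5−1)·(17−1) = 4·16 = 64 = 2^6.
Divisors of 64: 1, 2, 4, 8, 16, 32, 64.
Test each divisor d:
47^1 ≡ 47 (mod 85)
47^2 ≡ 84 (mod 85)
47^4 ≡ 1 (mod 85) ✓
So ord_85(47) = 4, hence |⟨47⟩| = 4.
The index is φ(85) / ord(47) = 64 / 4 = 16.

16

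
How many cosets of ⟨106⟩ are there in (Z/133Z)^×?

36

The order of 106 must divide φ(133) = φ(7·19) = (7−1)·(19−1) = 6·18 = 108 = 2^2 · 3^3.
Divisors of 108: 1, 2, 3, 4, 6, 9, 12, 18, 27, 36, 54, 108.
Compute 106^d (mod 133) for the divisors d until we hit 1:
106^1 ≡ 106
106^2 ≡ 64
106^3 ≡ 1
The order of 106 is 3, so the subgroup it generates has 3 elements.
[(Z/133Z)^× : ⟨106⟩] = 108/3 = 36.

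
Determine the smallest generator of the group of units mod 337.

φ(337) = 337 − 1 = 336 = 2^4 · 3 · 7.
g is a primitive root iff g^(336/q) ≢ 1 (mod 337) for each prime q ∈ {2, 3, 7}.
g = 2: 2^168 ≡ 1 — hits 1, so not a primitive root.
g = 3: 3^168 ≡ 1 — hits 1, so not a primitive root.
g = 4: 4^168 ≡ 1 — hits 1, so not a primitive root.
g = 5: 5^168 ≡ 336; 5^112 ≡ 1 — hits 1, so not a primitive root.
g = 6: 6^168 ≡ 1 — hits 1, so not a primitive root.
g = 7: 7^168 ≡ 1 — hits 1, so not a primitive root.
g = 8: 8^168 ≡ 1 — hits 1, so not a primitive root.
g = 9: 9^168 ≡ 1 — hits 1, so not a primitive root.
g = 10: 10^168 ≡ 336; 10^112 ≡ 128; 10^48 ≡ 175 — none is 1, so 10 is a primitive root.
So 10 is the smallest generator of (Z/337Z)^×.

10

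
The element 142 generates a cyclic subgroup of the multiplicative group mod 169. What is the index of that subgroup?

The order of 142 must divide φ(169) = φ(13^2) = 13·(13−1) = 156 = 2^2 · 3 · 13.
Divisors of 156: 1, 2, 3, 4, 6, 12, 13, 26, 39, 52, 78, 156.
Compute 142^d (mod 169) for the divisors d until we hit 1:
142^1 ≡ 142
142^2 ≡ 53
142^3 ≡ 90
142^4 ≡ 105
142^6 ≡ 157
142^12 ≡ 144
142^13 ≡ 168
142^26 ≡ 1
Thus |⟨142⟩| = ord(142) = 26.
The index is φ(169) / ord(142) = 156 / 26 = 6.

6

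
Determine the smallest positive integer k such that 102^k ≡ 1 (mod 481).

36

Since 102 ∈ (Z/481Z)^×, its order divides φ(481) = φ(13·37) = (13−1)·(37−1) = 12·36 = 432 = 2^4 · 3^3.
Divisors of 432: 1, 2, 3, 4, 6, 8, 9, 12, 16, 18, 24, 27, 36, 48, 54, 72, 108, 144, 216, 432.
Evaluate successive powers at the divisors of 432:
102^1 ≡ 102
102^2 ≡ 303
102^3 ≡ 122
102^4 ≡ 419
102^6 ≡ 454
102^8 ≡ 477
102^9 ≡ 73
102^12 ≡ 248
102^16 ≡ 16
102^18 ≡ 38
102^24 ≡ 417
102^27 ≡ 369
102^36 ≡ 1
So ord_481(102) = 36.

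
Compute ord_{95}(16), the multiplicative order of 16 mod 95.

9

ord(16) | φ(95) = φ(5·19) = (5−1)·(19−1) = 4·18 = 72 = 2^3 · 3^2.
Divisors of 72: 1, 2, 3, 4, 6, 8, 9, 12, 18, 24, 36, 72.
Evaluate successive powers at the divisors of 72:
16^1 ≡ 16 (mod 95)
16^2 ≡ 66 (mod 95)
16^3 ≡ 11 (mod 95)
16^4 ≡ 81 (mod 95)
16^6 ≡ 26 (mod 95)
16^8 ≡ 6 (mod 95)
16^9 ≡ 1 (mod 95) ✓
Therefore the multiplicative order of 16 modulo 95 is 9.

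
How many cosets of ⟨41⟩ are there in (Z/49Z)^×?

Since 41 ∈ (Z/49Z)^×, its order divides φ(49) = φ(7^2) = 7·(7−1) = 42 = 2 · 3 · 7.
Divisors of 42: 1, 2, 3, 6, 7, 14, 21, 42.
Evaluate successive powers at the divisors of 42:
41^1 ≡ 41 (mod 49)
41^2 ≡ 15 (mod 49)
41^3 ≡ 27 (mod 49)
41^6 ≡ 43 (mod 49)
41^7 ≡ 48 (mod 49)
41^14 ≡ 1 (mod 49) ✓
Thus |⟨41⟩| = ord(41) = 14.
[(Z/49Z)^× : ⟨41⟩] = 42/14 = 3.

3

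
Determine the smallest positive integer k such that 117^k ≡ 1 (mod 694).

173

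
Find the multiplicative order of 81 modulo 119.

ord(81) | φ(119) = φ(7·17) = (7−1)·(17−1) = 6·16 = 96 = 2^5 · 3.
Divisors of 96: 1, 2, 3, 4, 6, 8, 12, 16, 24, 32, 48, 96.
Compute 81^d (mod 119) for the divisors d until we hit 1:
81^1 ≡ 81 (mod 119)
81^2 ≡ 16 (mod 119)
81^3 ≡ 106 (mod 119)
81^4 ≡ 18 (mod 119)
81^6 ≡ 50 (mod 119)
81^8 ≡ 86 (mod 119)
81^12 ≡ 1 (mod 119) ✓
So ord_119(81) = 12.

12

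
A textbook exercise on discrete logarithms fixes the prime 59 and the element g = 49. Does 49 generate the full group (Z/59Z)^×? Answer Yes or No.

φ(59) = 59 − 1 = 58 = 2 · 29.
An element g generates (Z/59Z)^× iff g^(58/q) ≢ 1 (mod 59) for each prime q ∈ {2, 29}.
49^29 ≡ 1 (mod 59)  [q = 2: ≡ 1 ✗]
49^2 ≡ 41 (mod 59)  [q = 29: ≢ 1 ✓]
49^29 ≡ 1 shows ord(49) | 29, strictly less than φ(59); not a primitive root.

No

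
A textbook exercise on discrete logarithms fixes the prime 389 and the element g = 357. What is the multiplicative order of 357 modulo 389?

388

The order of 357 must divide φ(389) = 389 − 1 = 388 = 2^2 · 97.
Divisors of 388: 1, 2, 4, 97, 194, 388.
Compute 357^d (mod 389) for the divisors d until we hit 1:
357^1 ≡ 357 (mod 389)
357^2 ≡ 246 (mod 389)
357^4 ≡ 221 (mod 389)
357^97 ≡ 274 (mod 389)
357^194 ≡ 388 (mod 389)
357^388 ≡ 1 (mod 389) ✓
Hence ord(357) = 388.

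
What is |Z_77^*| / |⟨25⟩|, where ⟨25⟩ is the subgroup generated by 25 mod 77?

The order of 25 must divide φ(77) = φ(7·11) = (7−1)·(11−1) = 6·10 = 60 = 2^2 · 3 · 5.
Divisors of 60: 1, 2, 3, 4, 5, 6, 10, 12, 15, 20, 30, 60.
Check 25^d mod 77 for each divisor in increasing order:
25^1 ≡ 25
25^2 ≡ 9
25^3 ≡ 71
25^4 ≡ 4
25^5 ≡ 23
25^6 ≡ 36
25^10 ≡ 67
25^12 ≡ 64
25^15 ≡ 1
So ord_77(25) = 15, hence |⟨25⟩| = 15.
Index = |(Z/77Z)^×| / |⟨25⟩| = 60 / 15 = 4.

4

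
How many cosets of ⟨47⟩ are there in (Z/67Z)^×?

2

By Lagrange's theorem, ord_67(47) divides φ(67) = 67 − 1 = 66 = 2 · 3 · 11.
Divisors of 66: 1, 2, 3, 6, 11, 22, 33, 66.
Evaluate successive powers at the divisors of 66:
47^1 ≡ 47 (mod 67)
47^2 ≡ 65 (mod 67)
47^3 ≡ 40 (mod 67)
47^6 ≡ 59 (mod 67)
47^11 ≡ 37 (mod 67)
47^22 ≡ 29 (mod 67)
47^33 ≡ 1 (mod 67) ✓
So ord_67(47) = 33, hence |⟨47⟩| = 33.
Index = |(Z/67Z)^×| / |⟨47⟩| = 66 / 33 = 2.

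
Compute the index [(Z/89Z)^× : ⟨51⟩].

1

By Lagrange's theorem, ord_89(51) divides φ(89) = 89 − 1 = 88 = 2^3 · 11.
Divisors of 88: 1, 2, 4, 8, 11, 22, 44, 88.
Evaluate successive powers at the divisors of 88:
51^1 ≡ 51
51^2 ≡ 20
51^4 ≡ 44
51^8 ≡ 67
51^11 ≡ 77
51^22 ≡ 55
51^44 ≡ 88
51^88 ≡ 1
So ord_89(51) = 88, hence |⟨51⟩| = 88.
The index is φ(89) / ord(51) = 88 / 88 = 1.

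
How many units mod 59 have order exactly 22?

0

φ(59) = 59 − 1 = 58 = 2 · 29.
Since (Z/59Z)^× is cyclic of order 58, the number of elements of order d is φ(d) when d | 58 and 0 otherwise.
22 does not divide 58, so no element of (Z/59Z)^× has order 22.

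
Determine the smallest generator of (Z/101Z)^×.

φ(101) = 101 − 1 = 100 = 2^2 · 5^2.
g is a primitive root iff g^(100/q) ≢ 1 (mod 101) for each prime q ∈ {2, 5}.
g = 2: 2^50 ≡ 100; 2^20 ≡ 95 — none is 1, so 2 is a primitive root.
Hence the least primitive root of 101 is 2.

2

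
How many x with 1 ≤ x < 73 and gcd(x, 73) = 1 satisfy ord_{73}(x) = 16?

φ(73) = 73 − 1 = 72 = 2^3 · 3^2.
In a cyclic group of order 72, there are φ(d) elements of order d for each divisor d of 72, and zero for non-divisors.
Since 16 ∤ 72, the count is 0.

0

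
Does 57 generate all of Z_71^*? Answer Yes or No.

φ(71) = 71 − 1 = 70 = 2 · 5 · 7.
57 is a primitive root mod 71 iff 57^(φ(71)/q) ≢ 1 for every prime q | φ(71), i.e. q ∈ {2, 5, 7}.
57^35 ≡ 1 (mod 71)  [q = 2: ≡ 1 ✗]
57^14 ≡ 5 (mod 71)  [q = 5: ≢ 1 ✓]
57^10 ≡ 1 (mod 71)  [q = 7: ≡ 1 ✗]
The check at q = 2 fails, so 57 generates a proper subgroup.

No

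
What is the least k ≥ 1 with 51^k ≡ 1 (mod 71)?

The order of 51 must divide φ(71) = 71 − 1 = 70 = 2 · 5 · 7.
Divisors of 70: 1, 2, 5, 7, 10, 14, 35, 70.
Compute 51^d (mod 71) for the divisors d until we hit 1:
51^1 ≡ 51 (mod 71)
51^2 ≡ 45 (mod 71)
51^5 ≡ 41 (mod 71)
51^7 ≡ 70 (mod 71)
51^10 ≡ 48 (mod 71)
51^14 ≡ 1 (mod 71) ✓
Therefore the multiplicative order of 51 modulo 71 is 14.

14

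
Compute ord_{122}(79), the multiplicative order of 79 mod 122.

60

By Lagrange's theorem, ord_122(79) divides φ(122) = φ(2)·φ(61) = 1·60 = 60 = 2^2 · 3 · 5.
Divisors of 60: 1, 2, 3, 4, 5, 6, 10, 12, 15, 20, 30, 60.
Check 79^d mod 122 for each divisor in increasing order:
79^1 ≡ 79 (mod 122)
79^2 ≡ 19 (mod 122)
79^3 ≡ 37 (mod 122)
79^4 ≡ 117 (mod 122)
79^5 ≡ 93 (mod 122)
79^6 ≡ 27 (mod 122)
79^10 ≡ 109 (mod 122)
79^12 ≡ 119 (mod 122)
79^15 ≡ 11 (mod 122)
79^20 ≡ 47 (mod 122)
79^30 ≡ 121 (mod 122)
79^60 ≡ 1 (mod 122) ✓
Therefore the multiplicative order of 79 modulo 122 is 60.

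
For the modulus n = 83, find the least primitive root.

2

φ(83) = 83 − 1 = 82 = 2 · 41.
Test candidates g = 2, 3, … against the prime factors q ∈ {2, 41} of φ(83): g is a generator iff g^(82/q) ≢ 1 for every such q.
g = 2: 2^41 ≡ 82; 2^2 ≡ 4 — none is 1, so 2 is a primitive root.
Hence the least primitive root of 83 is 2.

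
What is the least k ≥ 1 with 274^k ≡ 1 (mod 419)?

418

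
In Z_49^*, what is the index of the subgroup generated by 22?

ord(22) | φ(49) = φ(7^2) = 7·(7−1) = 42 = 2 · 3 · 7.
Divisors of 42: 1, 2, 3, 6, 7, 14, 21, 42.
Compute 22^d (mod 49) for the divisors d until we hit 1:
22^1 ≡ 22 (mod 49)
22^2 ≡ 43 (mod 49)
22^3 ≡ 15 (mod 49)
22^6 ≡ 29 (mod 49)
22^7 ≡ 1 (mod 49) ✓
So ord_49(22) = 7, hence |⟨22⟩| = 7.
Index = |(Z/49Z)^×| / |⟨22⟩| = 42 / 7 = 6.

6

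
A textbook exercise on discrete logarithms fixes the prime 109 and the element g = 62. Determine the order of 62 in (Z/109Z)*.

Since 62 ∈ (Z/109Z)^×, its order divides φ(109) = 109 − 1 = 108 = 2^2 · 3^3.
Divisors of 108: 1, 2, 3, 4, 6, 9, 12, 18, 27, 36, 54, 108.
Evaluate successive powers at the divisors of 108:
62^1 ≡ 62 (mod 109)
62^2 ≡ 29 (mod 109)
62^3 ≡ 54 (mod 109)
62^4 ≡ 78 (mod 109)
62^6 ≡ 82 (mod 109)
62^9 ≡ 68 (mod 109)
62^12 ≡ 75 (mod 109)
62^18 ≡ 46 (mod 109)
62^27 ≡ 76 (mod 109)
62^36 ≡ 45 (mod 109)
62^54 ≡ 108 (mod 109)
62^108 ≡ 1 (mod 109) ✓
So ord_109(62) = 108.

108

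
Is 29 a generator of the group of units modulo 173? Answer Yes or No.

φ(173) = 173 − 1 = 172 = 2^2 · 43.
It suffices to check that the order of 29 is not a proper divisor of 172: compute 29^(172/q) for q ∈ {2, 43}.
29^86 ≡ 1 (mod 173)  [q = 2: ≡ 1 ✗]
29^4 ≡ 57 (mod 173)  [q = 43: ≢ 1 ✓]
Since 29^86 ≡ 1, the order of 29 divides 86 < 172, so 29 is not a primitive root.

No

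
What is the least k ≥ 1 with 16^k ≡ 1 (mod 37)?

9

The order of 16 must divide φ(37) = 37 − 1 = 36 = 2^2 · 3^2.
Divisors of 36: 1, 2, 3, 4, 6, 9, 12, 18, 36.
Evaluate successive powers at the divisors of 36:
16^1 ≡ 16 (mod 37)
16^2 ≡ 34 (mod 37)
16^3 ≡ 26 (mod 37)
16^4 ≡ 9 (mod 37)
16^6 ≡ 10 (mod 37)
16^9 ≡ 1 (mod 37) ✓
Hence ord(16) = 9.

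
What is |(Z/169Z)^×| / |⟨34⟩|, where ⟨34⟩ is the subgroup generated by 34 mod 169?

3

The order of 34 must divide φ(169) = φ(13^2) = 13·(13−1) = 156 = 2^2 · 3 · 13.
Divisors of 156: 1, 2, 3, 4, 6, 12, 13, 26, 39, 52, 78, 156.
Evaluate successive powers at the divisors of 156:
34^1 ≡ 34
34^2 ≡ 142
34^3 ≡ 96
34^4 ≡ 53
34^6 ≡ 90
34^12 ≡ 157
34^13 ≡ 99
34^26 ≡ 168
34^39 ≡ 70
34^52 ≡ 1
Thus |⟨34⟩| = ord(34) = 52.
The index is φ(169) / ord(34) = 156 / 52 = 3.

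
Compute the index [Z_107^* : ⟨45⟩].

1

The order of 45 must divide φ(107) = 107 − 1 = 106 = 2 · 53.
Divisors of 106: 1, 2, 53, 106.
Compute 45^d (mod 107) for the divisors d until we hit 1:
45^1 ≡ 45 (mod 107)
45^2 ≡ 99 (mod 107)
45^53 ≡ 106 (mod 107)
45^106 ≡ 1 (mod 107) ✓
Thus |⟨45⟩| = ord(45) = 106.
The index is φ(107) / ord(45) = 106 / 106 = 1.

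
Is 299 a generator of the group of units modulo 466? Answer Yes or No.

φ(466) = φ(2)·φ(233) = 1·232 = 232 = 2^3 · 29.
An element g generates (Z/466Z)^× iff g^(232/q) ≢ 1 (mod 466) for each prime q ∈ {2, 29}.
299^116 ≡ 1 (mod 466)  [q = 2: ≡ 1 ✗]
299^8 ≡ 235 (mod 466)  [q = 29: ≢ 1 ✓]
299^116 ≡ 1 shows ord(299) | 116, strictly less than φ(466); not a primitive root.

No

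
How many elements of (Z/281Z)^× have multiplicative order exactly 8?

φ(281) = 281 − 1 = 280 = 2^3 · 5 · 7.
In a cyclic group of order 280, there are φ(d) elements of order d for each divisor d of 280, and zero for non-divisors.
8 = 2^3 divides 280, and φ(8) = 4.

4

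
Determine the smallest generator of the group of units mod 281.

φ(281) = 281 − 1 = 280 = 2^3 · 5 · 7.
Test candidates g = 2, 3, … against the prime factors q ∈ {2, 5, 7} of φ(281): g is a generator iff g^(280/q) ≢ 1 for every such q.
g = 2: 2^140 ≡ 1 — hits 1, so not a primitive root.
g = 3: 3^140 ≡ 280; 3^56 ≡ 86; 3^40 ≡ 249 — none is 1, so 3 is a primitive root.
So 3 is the smallest generator of (Z/281Z)^×.

3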